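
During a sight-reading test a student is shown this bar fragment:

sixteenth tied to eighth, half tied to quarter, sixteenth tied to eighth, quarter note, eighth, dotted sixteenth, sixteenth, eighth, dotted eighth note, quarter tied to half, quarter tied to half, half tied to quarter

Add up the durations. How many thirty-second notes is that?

Each duration in thirty-second notes: sixteenth tied to eighth (sixteenth + eighth) = 6; half tied to quarter (half + quarter) = 24; sixteenth tied to eighth (sixteenth + eighth) = 6; quarter note = 8; eighth = 4; dotted sixteenth = 3; sixteenth = 2; eighth = 4; dotted eighth note = 6; quarter tied to half (quarter + half) = 24; quarter tied to half (quarter + half) = 24; half tied to quarter (half + quarter) = 24.
Adding: 6 + 24 + 6 + 8 + 4 + 3 + 2 + 4 + 6 + 24 + 24 + 24 = 135 thirty-second notes.

135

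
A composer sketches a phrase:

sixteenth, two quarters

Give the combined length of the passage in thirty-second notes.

In thirty-second notes: sixteenth = 2; quarter = 8; quarter = 8.
Sum: 2 + 8 + 8 = 18 thirty-second notes.

18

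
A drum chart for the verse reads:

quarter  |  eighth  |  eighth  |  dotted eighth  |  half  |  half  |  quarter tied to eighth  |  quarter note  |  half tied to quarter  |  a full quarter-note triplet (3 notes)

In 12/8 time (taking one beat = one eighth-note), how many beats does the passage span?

One eighth-note beat = 2 sixteenth notes.
Convert each value to sixteenth notes: quarter = 4; eighth = 2; eighth = 2; dotted eighth = 3; half = 8; half = 8; quarter tied to eighth (quarter + eighth) = 6; quarter note = 4; half tied to quarter (half + quarter) = 12; a full quarter-note triplet (3 notes) (three triplet quarters span one half) = 8.
Altogether 4 + 2 + 2 + 3 + 8 + 8 + 6 + 4 + 12 + 8 = 57.
57 ÷ 2 = 28.5 beats.

28.5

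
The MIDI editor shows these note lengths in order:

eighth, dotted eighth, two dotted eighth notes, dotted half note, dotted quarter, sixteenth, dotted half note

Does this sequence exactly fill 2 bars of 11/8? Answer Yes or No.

No

One bar of 11/8 = 22 sixteenth notes, so 2 bars = 44.
Working in sixteenth notes: eighth = 2; dotted eighth = 3; dotted eighth note = 3; dotted eighth note = 3; dotted half note = 12; dotted quarter = 6; sixteenth = 1; dotted half note = 12.
Sum: 2 + 3 + 3 + 3 + 12 + 6 + 1 + 12 = 42.
42 falls short of 44, so the answer is No.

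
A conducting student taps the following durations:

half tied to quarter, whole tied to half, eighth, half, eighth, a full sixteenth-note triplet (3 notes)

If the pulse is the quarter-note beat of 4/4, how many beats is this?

One quarter-note beat = 2 eighth notes.
Each duration in eighth notes: half tied to quarter (half + quarter) = 6; whole tied to half (whole + half) = 12; eighth = 1; half = 4; eighth = 1; a full sixteenth-note triplet (3 notes) (three triplet sixteenths span one eighth) = 1.
Total: 6 + 12 + 1 + 4 + 1 + 1 = 25.
25 ÷ 2 = 12.5 beats.

12.5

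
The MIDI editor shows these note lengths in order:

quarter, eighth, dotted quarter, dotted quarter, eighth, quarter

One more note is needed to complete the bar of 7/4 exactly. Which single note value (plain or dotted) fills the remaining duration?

The bar of 7/4 = 14 eighth notes.
In eighth notes: quarter = 2; eighth = 1; dotted quarter = 3; dotted quarter = 3; eighth = 1; quarter = 2.
Altogether 2 + 1 + 3 + 3 + 1 + 2 = 12.
Remaining: 14 − 12 = 2 eighth notes, which is a quarter note.

quarter note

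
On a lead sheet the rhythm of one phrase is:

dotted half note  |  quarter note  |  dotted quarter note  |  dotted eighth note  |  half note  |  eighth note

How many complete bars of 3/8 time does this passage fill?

One bar of 3/8 = 6 sixteenth notes.
Each duration in sixteenth notes: dotted half note = 12; quarter note = 4; dotted quarter note = 6; dotted eighth note = 3; half note = 8; eighth note = 2.
Adding: 12 + 4 + 6 + 3 + 8 + 2 = 35.
35 ÷ 6 = 5 complete bars with 5 left over.

5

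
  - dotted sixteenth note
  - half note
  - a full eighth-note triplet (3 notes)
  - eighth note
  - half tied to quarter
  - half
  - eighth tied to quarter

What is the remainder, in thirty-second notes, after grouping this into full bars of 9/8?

One bar of 9/8 = 36 thirty-second notes.
Working in thirty-second notes: dotted sixteenth note = 3; half note = 16; a full eighth-note triplet (3 notes) (three triplet eighths span one quarter) = 8; eighth note = 4; half tied to quarter (half + quarter) = 24; half = 16; eighth tied to quarter (eighth + quarter) = 12.
Sum: 3 + 16 + 8 + 4 + 24 + 16 + 12 = 83.
83 ÷ 36 = 2 complete bars with 11 thirty-second notes remaining.

11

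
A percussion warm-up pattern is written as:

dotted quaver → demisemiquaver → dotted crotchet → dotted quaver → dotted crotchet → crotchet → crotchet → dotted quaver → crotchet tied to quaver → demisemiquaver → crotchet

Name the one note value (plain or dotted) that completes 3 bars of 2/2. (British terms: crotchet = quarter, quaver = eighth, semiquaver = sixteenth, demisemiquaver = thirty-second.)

half note

3 bars of 2/2 = 96 thirty-second notes.
Each duration in thirty-second notes: dotted quaver = 6; demisemiquaver = 1; dotted crotchet = 12; dotted quaver = 6; dotted crotchet = 12; crotchet = 8; crotchet = 8; dotted quaver = 6; crotchet tied to quaver (crotchet + quaver) = 12; demisemiquaver = 1; crotchet = 8.
Altogether 6 + 1 + 12 + 6 + 12 + 8 + 8 + 6 + 12 + 1 + 8 = 80.
Remaining: 96 − 80 = 16 thirty-second notes, which is a half note.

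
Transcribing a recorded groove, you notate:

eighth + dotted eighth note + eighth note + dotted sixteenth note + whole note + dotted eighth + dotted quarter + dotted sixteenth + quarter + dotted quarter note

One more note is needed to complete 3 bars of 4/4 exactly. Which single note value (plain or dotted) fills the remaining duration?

dotted eighth note

3 bars of 4/4 = 96 thirty-second notes.
Convert each value to thirty-second notes: eighth = 4; dotted eighth note = 6; eighth note = 4; dotted sixteenth note = 3; whole note = 32; dotted eighth = 6; dotted quarter = 12; dotted sixteenth = 3; quarter = 8; dotted quarter note = 12.
Adding: 4 + 6 + 4 + 3 + 32 + 6 + 12 + 3 + 8 + 12 = 90.
Remaining: 96 − 90 = 6 thirty-second notes, which is a dotted eighth note.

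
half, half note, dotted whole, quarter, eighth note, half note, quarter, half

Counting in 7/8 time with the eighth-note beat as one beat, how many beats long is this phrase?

33

One eighth-note beat = 2 sixteenth notes.
Express everything in sixteenth notes: half = 8; half note = 8; dotted whole = 24; quarter = 4; eighth note = 2; half note = 8; quarter = 4; half = 8.
Altogether 8 + 8 + 24 + 4 + 2 + 8 + 4 + 8 = 66.
66 ÷ 2 = 33 beats.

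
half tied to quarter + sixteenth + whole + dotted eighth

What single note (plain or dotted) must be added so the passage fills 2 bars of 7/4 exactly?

dotted whole note

2 bars of 7/4 = 56 sixteenth notes.
Each duration in sixteenth notes: half tied to quarter (half + quarter) = 12; sixteenth = 1; whole = 16; dotted eighth = 3.
Sum: 12 + 1 + 16 + 3 = 32.
Remaining: 56 − 32 = 24 sixteenth notes, which is a dotted whole note.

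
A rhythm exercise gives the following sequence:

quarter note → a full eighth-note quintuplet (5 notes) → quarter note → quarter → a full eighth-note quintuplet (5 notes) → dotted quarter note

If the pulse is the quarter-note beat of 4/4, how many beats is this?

8.5

One quarter-note beat = 2 eighth notes.
Convert each value to eighth notes: quarter note = 2; a full eighth-note quintuplet (5 notes) (five quintuplet eighths span one half) = 4; quarter note = 2; quarter = 2; a full eighth-note quintuplet (5 notes) (five quintuplet eighths span one half) = 4; dotted quarter note = 3.
Altogether 2 + 4 + 2 + 2 + 4 + 3 = 17.
17 ÷ 2 = 8.5 beats.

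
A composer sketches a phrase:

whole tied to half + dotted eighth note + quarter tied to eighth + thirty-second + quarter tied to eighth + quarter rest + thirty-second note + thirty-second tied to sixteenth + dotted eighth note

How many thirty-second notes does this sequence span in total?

97

Convert each value to thirty-second notes: whole tied to half (whole + half) = 48; dotted eighth note = 6; quarter tied to eighth (quarter + eighth) = 12; thirty-second = 1; quarter tied to eighth (quarter + eighth) = 12; quarter rest = 8; thirty-second note = 1; thirty-second tied to sixteenth (thirty-second + sixteenth) = 3; dotted eighth note = 6.
Total: 48 + 6 + 12 + 1 + 12 + 8 + 1 + 3 + 6 = 97 thirty-second notes.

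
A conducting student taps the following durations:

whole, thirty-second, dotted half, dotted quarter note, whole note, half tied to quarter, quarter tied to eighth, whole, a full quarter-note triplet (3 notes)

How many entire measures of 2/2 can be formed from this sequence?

One bar of 2/2 = 32 thirty-second notes.
Working in thirty-second notes: whole = 32; thirty-second = 1; dotted half = 24; dotted quarter note = 12; whole note = 32; half tied to quarter (half + quarter) = 24; quarter tied to eighth (quarter + eighth) = 12; whole = 32; a full quarter-note triplet (3 notes) (three triplet quarters span one half) = 16.
Sum: 32 + 1 + 24 + 12 + 32 + 24 + 12 + 32 + 16 = 185.
185 ÷ 32 = 5 complete bars with 25 left over.

5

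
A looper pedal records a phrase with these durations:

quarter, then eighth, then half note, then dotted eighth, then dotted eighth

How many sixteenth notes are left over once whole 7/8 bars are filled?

One bar of 7/8 = 14 sixteenth notes.
In sixteenth notes: quarter = 4; eighth = 2; half note = 8; dotted eighth = 3; dotted eighth = 3.
Sum: 4 + 2 + 8 + 3 + 3 = 20.
20 ÷ 14 = 1 complete bar with 6 sixteenth notes remaining.

6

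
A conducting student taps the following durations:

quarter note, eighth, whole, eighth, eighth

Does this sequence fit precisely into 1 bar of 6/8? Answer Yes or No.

One bar of 6/8 = 6 eighth notes.
Express everything in eighth notes: quarter note = 2; eighth = 1; whole = 8; eighth = 1; eighth = 1.
Sum: 2 + 1 + 8 + 1 + 1 = 13.
13 exceeds 6, so the answer is No.

No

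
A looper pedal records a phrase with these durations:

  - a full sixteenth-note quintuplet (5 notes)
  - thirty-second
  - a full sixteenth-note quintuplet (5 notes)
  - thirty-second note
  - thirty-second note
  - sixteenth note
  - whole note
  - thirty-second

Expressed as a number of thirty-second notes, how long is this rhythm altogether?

Each duration in thirty-second notes: a full sixteenth-note quintuplet (5 notes) (five quintuplet sixteenths span one quarter) = 8; thirty-second = 1; a full sixteenth-note quintuplet (5 notes) (five quintuplet sixteenths span one quarter) = 8; thirty-second note = 1; thirty-second note = 1; sixteenth note = 2; whole note = 32; thirty-second = 1.
Altogether 8 + 1 + 8 + 1 + 1 + 2 + 32 + 1 = 54 thirty-second notes.

54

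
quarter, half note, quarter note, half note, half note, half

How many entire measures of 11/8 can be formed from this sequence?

One bar of 11/8 = 11 eighth notes.
Working in eighth notes: quarter = 2; half note = 4; quarter note = 2; half note = 4; half note = 4; half = 4.
Altogether 2 + 4 + 2 + 4 + 4 + 4 = 20.
20 ÷ 11 = 1 complete bar with 9 left over.

1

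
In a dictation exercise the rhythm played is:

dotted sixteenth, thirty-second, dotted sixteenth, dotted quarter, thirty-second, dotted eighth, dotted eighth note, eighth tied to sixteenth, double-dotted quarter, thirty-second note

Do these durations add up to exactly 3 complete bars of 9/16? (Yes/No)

One bar of 9/16 = 18 thirty-second notes, so 3 bars = 54.
Each duration in thirty-second notes: dotted sixteenth = 3; thirty-second = 1; dotted sixteenth = 3; dotted quarter = 12; thirty-second = 1; dotted eighth = 6; dotted eighth note = 6; eighth tied to sixteenth (eighth + sixteenth) = 6; double-dotted quarter = 14; thirty-second note = 1.
Altogether 3 + 1 + 3 + 12 + 1 + 6 + 6 + 6 + 14 + 1 = 53.
53 falls short of 54, so the answer is No.

No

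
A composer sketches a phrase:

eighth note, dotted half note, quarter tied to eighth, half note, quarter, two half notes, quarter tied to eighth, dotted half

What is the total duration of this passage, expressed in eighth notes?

Working in eighth notes: eighth note = 1; dotted half note = 6; quarter tied to eighth (quarter + eighth) = 3; half note = 4; quarter = 2; half note = 4; half note = 4; quarter tied to eighth (quarter + eighth) = 3; dotted half = 6.
Altogether 1 + 6 + 3 + 4 + 2 + 4 + 4 + 3 + 6 = 33 eighth notes.

33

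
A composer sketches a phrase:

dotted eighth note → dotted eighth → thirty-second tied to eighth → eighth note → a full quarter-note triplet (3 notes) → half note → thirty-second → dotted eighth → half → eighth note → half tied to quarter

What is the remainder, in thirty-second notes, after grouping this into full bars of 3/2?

8

One bar of 3/2 = 48 thirty-second notes.
Convert each value to thirty-second notes: dotted eighth note = 6; dotted eighth = 6; thirty-second tied to eighth (thirty-second + eighth) = 5; eighth note = 4; a full quarter-note triplet (3 notes) (three triplet quarters span one half) = 16; half note = 16; thirty-second = 1; dotted eighth = 6; half = 16; eighth note = 4; half tied to quarter (half + quarter) = 24.
Altogether 6 + 6 + 5 + 4 + 16 + 16 + 1 + 6 + 16 + 4 + 24 = 104.
104 ÷ 48 = 2 complete bars with 8 thirty-second notes remaining.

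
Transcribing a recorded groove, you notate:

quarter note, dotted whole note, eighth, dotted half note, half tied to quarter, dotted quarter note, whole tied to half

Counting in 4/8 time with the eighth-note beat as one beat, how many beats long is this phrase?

One eighth-note beat = 2 sixteenth notes.
Each duration in sixteenth notes: quarter note = 4; dotted whole note = 24; eighth = 2; dotted half note = 12; half tied to quarter (half + quarter) = 12; dotted quarter note = 6; whole tied to half (whole + half) = 24.
Sum: 4 + 24 + 2 + 12 + 12 + 6 + 24 = 84.
84 ÷ 2 = 42 beats.

42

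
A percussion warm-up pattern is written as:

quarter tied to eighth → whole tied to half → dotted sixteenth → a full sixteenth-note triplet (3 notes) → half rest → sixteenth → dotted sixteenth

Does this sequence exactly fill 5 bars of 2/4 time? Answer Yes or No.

No

One bar of 2/4 = 16 thirty-second notes, so 5 bars = 80.
Convert each value to thirty-second notes: quarter tied to eighth (quarter + eighth) = 12; whole tied to half (whole + half) = 48; dotted sixteenth = 3; a full sixteenth-note triplet (3 notes) (three triplet sixteenths span one eighth) = 4; half rest = 16; sixteenth = 2; dotted sixteenth = 3.
Altogether 12 + 48 + 3 + 4 + 16 + 2 + 3 = 88.
88 exceeds 80, so the answer is No.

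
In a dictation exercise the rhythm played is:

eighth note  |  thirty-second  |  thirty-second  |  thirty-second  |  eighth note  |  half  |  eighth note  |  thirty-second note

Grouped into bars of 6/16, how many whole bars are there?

2

One bar of 6/16 = 12 thirty-second notes.
Each duration in thirty-second notes: eighth note = 4; thirty-second = 1; thirty-second = 1; thirty-second = 1; eighth note = 4; half = 16; eighth note = 4; thirty-second note = 1.
Total: 4 + 1 + 1 + 1 + 4 + 16 + 4 + 1 = 32.
32 ÷ 12 = 2 complete bars with 8 left over.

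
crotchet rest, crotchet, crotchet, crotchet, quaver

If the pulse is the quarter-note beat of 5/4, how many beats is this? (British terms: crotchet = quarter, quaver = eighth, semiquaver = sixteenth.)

One quarter-note beat = 2 eighth notes.
In eighth notes: crotchet rest = 2; crotchet = 2; crotchet = 2; crotchet = 2; quaver = 1.
Altogether 2 + 2 + 2 + 2 + 1 = 9.
9 ÷ 2 = 4.5 beats.

4.5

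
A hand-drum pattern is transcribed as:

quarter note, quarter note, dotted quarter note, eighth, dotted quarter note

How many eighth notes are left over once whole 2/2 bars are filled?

3

One bar of 2/2 = 8 eighth notes.
Working in eighth notes: quarter note = 2; quarter note = 2; dotted quarter note = 3; eighth = 1; dotted quarter note = 3.
Altogether 2 + 2 + 3 + 1 + 3 = 11.
11 ÷ 8 = 1 complete bar with 3 eighth notes remaining.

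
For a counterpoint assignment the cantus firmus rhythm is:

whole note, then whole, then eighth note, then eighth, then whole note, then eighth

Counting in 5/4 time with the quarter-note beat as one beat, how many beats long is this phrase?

13.5

One quarter-note beat = 2 eighth notes.
In eighth notes: whole note = 8; whole = 8; eighth note = 1; eighth = 1; whole note = 8; eighth = 1.
Altogether 8 + 8 + 1 + 1 + 8 + 1 = 27.
27 ÷ 2 = 13.5 beats.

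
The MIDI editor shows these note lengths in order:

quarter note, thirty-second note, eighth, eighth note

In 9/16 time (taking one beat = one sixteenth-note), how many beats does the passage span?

One sixteenth-note beat = 2 thirty-second notes.
Convert each value to thirty-second notes: quarter note = 8; thirty-second note = 1; eighth = 4; eighth note = 4.
Altogether 8 + 1 + 4 + 4 = 17.
17 ÷ 2 = 8.5 beats.

8.5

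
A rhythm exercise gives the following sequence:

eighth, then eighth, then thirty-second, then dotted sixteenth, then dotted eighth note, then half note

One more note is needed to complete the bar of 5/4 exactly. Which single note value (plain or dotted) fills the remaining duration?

The bar of 5/4 = 40 thirty-second notes.
In thirty-second notes: eighth = 4; eighth = 4; thirty-second = 1; dotted sixteenth = 3; dotted eighth note = 6; half note = 16.
Altogether 4 + 4 + 1 + 3 + 6 + 16 = 34.
Remaining: 40 − 34 = 6 thirty-second notes, which is a dotted eighth note.

dotted eighth note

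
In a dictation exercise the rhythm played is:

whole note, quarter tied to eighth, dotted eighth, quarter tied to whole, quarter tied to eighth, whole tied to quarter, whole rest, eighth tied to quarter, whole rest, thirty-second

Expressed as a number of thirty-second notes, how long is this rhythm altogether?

219

Express everything in thirty-second notes: whole note = 32; quarter tied to eighth (quarter + eighth) = 12; dotted eighth = 6; quarter tied to whole (quarter + whole) = 40; quarter tied to eighth (quarter + eighth) = 12; whole tied to quarter (whole + quarter) = 40; whole rest = 32; eighth tied to quarter (eighth + quarter) = 12; whole rest = 32; thirty-second = 1.
Total: 32 + 12 + 6 + 40 + 12 + 40 + 32 + 12 + 32 + 1 = 219 thirty-second notes.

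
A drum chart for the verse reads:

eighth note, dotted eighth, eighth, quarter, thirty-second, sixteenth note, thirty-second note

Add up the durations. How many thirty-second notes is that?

26

Each duration in thirty-second notes: eighth note = 4; dotted eighth = 6; eighth = 4; quarter = 8; thirty-second = 1; sixteenth note = 2; thirty-second note = 1.
Total: 4 + 6 + 4 + 8 + 1 + 2 + 1 = 26 thirty-second notes.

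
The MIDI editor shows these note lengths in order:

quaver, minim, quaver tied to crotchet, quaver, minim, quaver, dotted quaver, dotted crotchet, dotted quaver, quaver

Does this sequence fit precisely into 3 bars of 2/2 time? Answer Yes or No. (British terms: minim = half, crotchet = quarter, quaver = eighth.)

One bar of 2/2 = 16 sixteenth notes, so 3 bars = 48.
Convert each value to sixteenth notes: quaver = 2; minim = 8; quaver tied to crotchet (quaver + crotchet) = 6; quaver = 2; minim = 8; quaver = 2; dotted quaver = 3; dotted crotchet = 6; dotted quaver = 3; quaver = 2.
Adding: 2 + 8 + 6 + 2 + 8 + 2 + 3 + 6 + 3 + 2 = 42.
42 falls short of 48, so the answer is No.

No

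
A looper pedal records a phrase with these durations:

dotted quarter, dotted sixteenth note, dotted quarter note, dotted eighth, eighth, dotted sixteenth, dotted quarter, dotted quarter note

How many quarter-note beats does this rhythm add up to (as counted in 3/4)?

One quarter-note beat = 8 thirty-second notes.
Working in thirty-second notes: dotted quarter = 12; dotted sixteenth note = 3; dotted quarter note = 12; dotted eighth = 6; eighth = 4; dotted sixteenth = 3; dotted quarter = 12; dotted quarter note = 12.
Total: 12 + 3 + 12 + 6 + 4 + 3 + 12 + 12 = 64.
64 ÷ 8 = 8 beats.

8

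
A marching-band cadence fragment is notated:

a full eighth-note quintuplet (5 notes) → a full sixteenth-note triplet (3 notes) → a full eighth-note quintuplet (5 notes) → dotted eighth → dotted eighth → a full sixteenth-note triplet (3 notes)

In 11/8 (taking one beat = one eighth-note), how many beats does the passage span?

13

One eighth-note beat = 2 sixteenth notes.
Express everything in sixteenth notes: a full eighth-note quintuplet (5 notes) (five quintuplet eighths span one half) = 8; a full sixteenth-note triplet (3 notes) (three triplet sixteenths span one eighth) = 2; a full eighth-note quintuplet (5 notes) (five quintuplet eighths span one half) = 8; dotted eighth = 3; dotted eighth = 3; a full sixteenth-note triplet (3 notes) (three triplet sixteenths span one eighth) = 2.
Adding: 8 + 2 + 8 + 3 + 3 + 2 = 26.
26 ÷ 2 = 13 beats.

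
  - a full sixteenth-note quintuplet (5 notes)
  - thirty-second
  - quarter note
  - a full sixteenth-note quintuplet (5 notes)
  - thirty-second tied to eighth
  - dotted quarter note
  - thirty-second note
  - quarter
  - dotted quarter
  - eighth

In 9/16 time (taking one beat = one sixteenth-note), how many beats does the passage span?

One sixteenth-note beat = 2 thirty-second notes.
Convert each value to thirty-second notes: a full sixteenth-note quintuplet (5 notes) (five quintuplet sixteenths span one quarter) = 8; thirty-second = 1; quarter note = 8; a full sixteenth-note quintuplet (5 notes) (five quintuplet sixteenths span one quarter) = 8; thirty-second tied to eighth (thirty-second + eighth) = 5; dotted quarter note = 12; thirty-second note = 1; quarter = 8; dotted quarter = 12; eighth = 4.
Adding: 8 + 1 + 8 + 8 + 5 + 12 + 1 + 8 + 12 + 4 = 67.
67 ÷ 2 = 33.5 beats.

33.5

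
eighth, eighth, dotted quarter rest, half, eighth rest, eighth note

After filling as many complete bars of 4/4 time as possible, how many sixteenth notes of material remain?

6

One bar of 4/4 = 8 eighth notes.
Each duration in eighth notes: eighth = 1; eighth = 1; dotted quarter rest = 3; half = 4; eighth rest = 1; eighth note = 1.
Total: 1 + 1 + 3 + 4 + 1 + 1 = 11.
11 ÷ 8 = 1 complete bar with 3 eighth notes remaining = 6 sixteenth notes.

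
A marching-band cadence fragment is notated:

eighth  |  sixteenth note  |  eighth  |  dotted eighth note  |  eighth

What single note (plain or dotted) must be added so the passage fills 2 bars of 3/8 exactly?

2 bars of 3/8 = 12 sixteenth notes.
Each duration in sixteenth notes: eighth = 2; sixteenth note = 1; eighth = 2; dotted eighth note = 3; eighth = 2.
Total: 2 + 1 + 2 + 3 + 2 = 10.
Remaining: 12 − 10 = 2 sixteenth notes, which is a eighth note.

eighth note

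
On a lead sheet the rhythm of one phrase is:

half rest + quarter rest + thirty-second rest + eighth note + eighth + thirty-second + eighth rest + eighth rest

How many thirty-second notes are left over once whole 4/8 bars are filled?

10

One bar of 4/8 = 16 thirty-second notes.
Working in thirty-second notes: half rest = 16; quarter rest = 8; thirty-second rest = 1; eighth note = 4; eighth = 4; thirty-second = 1; eighth rest = 4; eighth rest = 4.
Sum: 16 + 8 + 1 + 4 + 4 + 1 + 4 + 4 = 42.
42 ÷ 16 = 2 complete bars with 10 thirty-second notes remaining.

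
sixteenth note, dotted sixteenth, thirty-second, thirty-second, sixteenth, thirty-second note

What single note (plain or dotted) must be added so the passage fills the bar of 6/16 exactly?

sixteenth note

The bar of 6/16 = 12 thirty-second notes.
Convert each value to thirty-second notes: sixteenth note = 2; dotted sixteenth = 3; thirty-second = 1; thirty-second = 1; sixteenth = 2; thirty-second note = 1.
Adding: 2 + 3 + 1 + 1 + 2 + 1 = 10.
Remaining: 12 − 10 = 2 thirty-second notes, which is a sixteenth note.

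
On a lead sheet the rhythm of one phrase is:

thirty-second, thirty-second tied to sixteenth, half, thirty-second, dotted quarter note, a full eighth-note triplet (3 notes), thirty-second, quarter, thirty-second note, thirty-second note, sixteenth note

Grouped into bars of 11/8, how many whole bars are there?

1

One bar of 11/8 = 44 thirty-second notes.
Working in thirty-second notes: thirty-second = 1; thirty-second tied to sixteenth (thirty-second + sixteenth) = 3; half = 16; thirty-second = 1; dotted quarter note = 12; a full eighth-note triplet (3 notes) (three triplet eighths span one quarter) = 8; thirty-second = 1; quarter = 8; thirty-second note = 1; thirty-second note = 1; sixteenth note = 2.
Total: 1 + 3 + 16 + 1 + 12 + 8 + 1 + 8 + 1 + 1 + 2 = 54.
54 ÷ 44 = 1 complete bar with 10 left over.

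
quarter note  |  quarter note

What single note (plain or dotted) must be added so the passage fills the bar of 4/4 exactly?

The bar of 4/4 = 4 quarter notes.
In quarter notes: quarter note = 1; quarter note = 1.
Adding: 1 + 1 = 2.
Remaining: 4 − 2 = 2 quarter notes, which is a half note.

half note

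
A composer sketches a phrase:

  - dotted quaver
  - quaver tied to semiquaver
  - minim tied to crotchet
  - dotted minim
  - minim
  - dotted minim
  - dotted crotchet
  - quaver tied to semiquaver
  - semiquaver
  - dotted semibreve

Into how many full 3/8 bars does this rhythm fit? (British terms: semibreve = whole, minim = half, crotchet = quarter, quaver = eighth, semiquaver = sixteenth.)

14

One bar of 3/8 = 6 sixteenth notes.
Each duration in sixteenth notes: dotted quaver = 3; quaver tied to semiquaver (quaver + semiquaver) = 3; minim tied to crotchet (minim + crotchet) = 12; dotted minim = 12; minim = 8; dotted minim = 12; dotted crotchet = 6; quaver tied to semiquaver (quaver + semiquaver) = 3; semiquaver = 1; dotted semibreve = 24.
Altogether 3 + 3 + 12 + 12 + 8 + 12 + 6 + 3 + 1 + 24 = 84.
84 ÷ 6 = 14 complete bars with 0 left over.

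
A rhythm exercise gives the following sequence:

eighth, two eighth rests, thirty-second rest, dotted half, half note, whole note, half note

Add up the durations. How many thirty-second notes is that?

Express everything in thirty-second notes: eighth = 4; eighth rest = 4; eighth rest = 4; thirty-second rest = 1; dotted half = 24; half note = 16; whole note = 32; half note = 16.
Altogether 4 + 4 + 4 + 1 + 24 + 16 + 32 + 16 = 101 thirty-second notes.

101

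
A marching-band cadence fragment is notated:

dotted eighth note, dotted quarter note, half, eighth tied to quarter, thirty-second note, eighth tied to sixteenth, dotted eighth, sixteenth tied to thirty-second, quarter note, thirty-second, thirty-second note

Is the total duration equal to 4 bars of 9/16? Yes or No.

Yes

One bar of 9/16 = 18 thirty-second notes, so 4 bars = 72.
Convert each value to thirty-second notes: dotted eighth note = 6; dotted quarter note = 12; half = 16; eighth tied to quarter (eighth + quarter) = 12; thirty-second note = 1; eighth tied to sixteenth (eighth + sixteenth) = 6; dotted eighth = 6; sixteenth tied to thirty-second (sixteenth + thirty-second) = 3; quarter note = 8; thirty-second = 1; thirty-second note = 1.
Adding: 6 + 12 + 16 + 12 + 1 + 6 + 6 + 3 + 8 + 1 + 1 = 72.
72 equals 72, so the answer is Yes.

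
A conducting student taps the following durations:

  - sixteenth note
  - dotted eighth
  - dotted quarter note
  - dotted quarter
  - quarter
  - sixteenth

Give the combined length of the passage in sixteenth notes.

21

Convert each value to sixteenth notes: sixteenth note = 1; dotted eighth = 3; dotted quarter note = 6; dotted quarter = 6; quarter = 4; sixteenth = 1.
Adding: 1 + 3 + 6 + 6 + 4 + 1 = 21 sixteenth notes.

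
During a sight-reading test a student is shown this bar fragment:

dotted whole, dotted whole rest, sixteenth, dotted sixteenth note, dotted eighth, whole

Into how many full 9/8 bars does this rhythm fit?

One bar of 9/8 = 36 thirty-second notes.
In thirty-second notes: dotted whole = 48; dotted whole rest = 48; sixteenth = 2; dotted sixteenth note = 3; dotted eighth = 6; whole = 32.
Altogether 48 + 48 + 2 + 3 + 6 + 32 = 139.
139 ÷ 36 = 3 complete bars with 31 left over.

3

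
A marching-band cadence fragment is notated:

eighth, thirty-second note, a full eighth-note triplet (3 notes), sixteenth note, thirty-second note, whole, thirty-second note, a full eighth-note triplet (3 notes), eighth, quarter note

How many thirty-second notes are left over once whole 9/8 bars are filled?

33

One bar of 9/8 = 36 thirty-second notes.
Convert each value to thirty-second notes: eighth = 4; thirty-second note = 1; a full eighth-note triplet (3 notes) (three triplet eighths span one quarter) = 8; sixteenth note = 2; thirty-second note = 1; whole = 32; thirty-second note = 1; a full eighth-note triplet (3 notes) (three triplet eighths span one quarter) = 8; eighth = 4; quarter note = 8.
Altogether 4 + 1 + 8 + 2 + 1 + 32 + 1 + 8 + 4 + 8 = 69.
69 ÷ 36 = 1 complete bar with 33 thirty-second notes remaining.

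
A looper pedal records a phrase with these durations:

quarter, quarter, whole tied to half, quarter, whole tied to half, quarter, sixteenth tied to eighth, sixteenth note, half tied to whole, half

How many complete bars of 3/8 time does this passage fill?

16

One bar of 3/8 = 6 sixteenth notes.
Working in sixteenth notes: quarter = 4; quarter = 4; whole tied to half (whole + half) = 24; quarter = 4; whole tied to half (whole + half) = 24; quarter = 4; sixteenth tied to eighth (sixteenth + eighth) = 3; sixteenth note = 1; half tied to whole (half + whole) = 24; half = 8.
Sum: 4 + 4 + 24 + 4 + 24 + 4 + 3 + 1 + 24 + 8 = 100.
100 ÷ 6 = 16 complete bars with 4 left over.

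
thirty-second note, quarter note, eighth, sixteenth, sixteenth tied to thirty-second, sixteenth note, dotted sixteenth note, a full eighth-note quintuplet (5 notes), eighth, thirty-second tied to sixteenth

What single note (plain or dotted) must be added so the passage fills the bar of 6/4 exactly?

sixteenth note

The bar of 6/4 = 48 thirty-second notes.
Convert each value to thirty-second notes: thirty-second note = 1; quarter note = 8; eighth = 4; sixteenth = 2; sixteenth tied to thirty-second (sixteenth + thirty-second) = 3; sixteenth note = 2; dotted sixteenth note = 3; a full eighth-note quintuplet (5 notes) (five quintuplet eighths span one half) = 16; eighth = 4; thirty-second tied to sixteenth (thirty-second + sixteenth) = 3.
Altogether 1 + 8 + 4 + 2 + 3 + 2 + 3 + 16 + 4 + 3 = 46.
Remaining: 48 − 46 = 2 thirty-second notes, which is a sixteenth note.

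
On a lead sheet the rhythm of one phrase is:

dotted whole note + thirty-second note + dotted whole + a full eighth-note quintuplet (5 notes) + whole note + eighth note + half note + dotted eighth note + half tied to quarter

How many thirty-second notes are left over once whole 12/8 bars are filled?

One bar of 12/8 = 48 thirty-second notes.
Convert each value to thirty-second notes: dotted whole note = 48; thirty-second note = 1; dotted whole = 48; a full eighth-note quintuplet (5 notes) (five quintuplet eighths span one half) = 16; whole note = 32; eighth note = 4; half note = 16; dotted eighth note = 6; half tied to quarter (half + quarter) = 24.
Sum: 48 + 1 + 48 + 16 + 32 + 4 + 16 + 6 + 24 = 195.
195 ÷ 48 = 4 complete bars with 3 thirty-second notes remaining.

3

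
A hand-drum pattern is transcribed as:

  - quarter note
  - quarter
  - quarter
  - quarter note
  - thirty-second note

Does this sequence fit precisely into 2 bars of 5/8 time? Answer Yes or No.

One bar of 5/8 = 20 thirty-second notes, so 2 bars = 40.
Each duration in thirty-second notes: quarter note = 8; quarter = 8; quarter = 8; quarter note = 8; thirty-second note = 1.
Total: 8 + 8 + 8 + 8 + 1 = 33.
33 falls short of 40, so the answer is No.

No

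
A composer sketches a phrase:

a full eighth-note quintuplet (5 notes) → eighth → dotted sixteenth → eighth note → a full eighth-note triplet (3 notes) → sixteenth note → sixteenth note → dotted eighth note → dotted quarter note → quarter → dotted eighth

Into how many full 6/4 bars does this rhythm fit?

1

One bar of 6/4 = 48 thirty-second notes.
Each duration in thirty-second notes: a full eighth-note quintuplet (5 notes) (five quintuplet eighths span one half) = 16; eighth = 4; dotted sixteenth = 3; eighth note = 4; a full eighth-note triplet (3 notes) (three triplet eighths span one quarter) = 8; sixteenth note = 2; sixteenth note = 2; dotted eighth note = 6; dotted quarter note = 12; quarter = 8; dotted eighth = 6.
Altogether 16 + 4 + 3 + 4 + 8 + 2 + 2 + 6 + 12 + 8 + 6 = 71.
71 ÷ 48 = 1 complete bar with 23 left over.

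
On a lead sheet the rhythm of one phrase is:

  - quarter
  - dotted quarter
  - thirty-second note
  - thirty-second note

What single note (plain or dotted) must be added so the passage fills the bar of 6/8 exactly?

sixteenth note

The bar of 6/8 = 24 thirty-second notes.
Working in thirty-second notes: quarter = 8; dotted quarter = 12; thirty-second note = 1; thirty-second note = 1.
Total: 8 + 12 + 1 + 1 = 22.
Remaining: 24 − 22 = 2 thirty-second notes, which is a sixteenth note.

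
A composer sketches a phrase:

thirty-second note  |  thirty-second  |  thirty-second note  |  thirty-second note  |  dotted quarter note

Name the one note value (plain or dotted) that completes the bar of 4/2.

The bar of 4/2 = 64 thirty-second notes.
Each duration in thirty-second notes: thirty-second note = 1; thirty-second = 1; thirty-second note = 1; thirty-second note = 1; dotted quarter note = 12.
Adding: 1 + 1 + 1 + 1 + 12 = 16.
Remaining: 64 − 16 = 48 thirty-second notes, which is a dotted whole note.

dotted whole note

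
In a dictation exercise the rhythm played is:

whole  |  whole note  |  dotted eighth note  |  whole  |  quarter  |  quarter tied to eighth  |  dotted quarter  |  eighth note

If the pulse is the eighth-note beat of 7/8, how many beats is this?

One eighth-note beat = 2 sixteenth notes.
Each duration in sixteenth notes: whole = 16; whole note = 16; dotted eighth note = 3; whole = 16; quarter = 4; quarter tied to eighth (quarter + eighth) = 6; dotted quarter = 6; eighth note = 2.
Adding: 16 + 16 + 3 + 16 + 4 + 6 + 6 + 2 = 69.
69 ÷ 2 = 34.5 beats.

34.5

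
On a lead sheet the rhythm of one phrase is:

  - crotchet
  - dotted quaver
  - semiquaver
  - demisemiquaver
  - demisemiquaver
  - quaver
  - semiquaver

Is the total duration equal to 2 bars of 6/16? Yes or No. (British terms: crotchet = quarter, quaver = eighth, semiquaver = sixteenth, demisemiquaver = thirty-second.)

Yes

One bar of 6/16 = 12 thirty-second notes, so 2 bars = 24.
Convert each value to thirty-second notes: crotchet = 8; dotted quaver = 6; semiquaver = 2; demisemiquaver = 1; demisemiquaver = 1; quaver = 4; semiquaver = 2.
Altogether 8 + 6 + 2 + 1 + 1 + 4 + 2 = 24.
24 equals 24, so the answer is Yes.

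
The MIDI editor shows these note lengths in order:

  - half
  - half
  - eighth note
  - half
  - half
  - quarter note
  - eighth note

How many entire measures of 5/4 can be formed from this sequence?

One bar of 5/4 = 10 eighth notes.
Convert each value to eighth notes: half = 4; half = 4; eighth note = 1; half = 4; half = 4; quarter note = 2; eighth note = 1.
Total: 4 + 4 + 1 + 4 + 4 + 2 + 1 = 20.
20 ÷ 10 = 2 complete bars with 0 left over.

2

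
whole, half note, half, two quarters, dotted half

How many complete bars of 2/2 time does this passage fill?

3

One bar of 2/2 = 4 quarter notes.
Convert each value to quarter notes: whole = 4; half note = 2; half = 2; quarter = 1; quarter = 1; dotted half = 3.
Altogether 4 + 2 + 2 + 1 + 1 + 3 = 13.
13 ÷ 4 = 3 complete bars with 1 left over.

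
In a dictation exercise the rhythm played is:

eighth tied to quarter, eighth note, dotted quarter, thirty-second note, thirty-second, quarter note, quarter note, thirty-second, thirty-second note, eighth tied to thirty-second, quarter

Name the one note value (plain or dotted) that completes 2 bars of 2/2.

dotted sixteenth note

2 bars of 2/2 = 64 thirty-second notes.
In thirty-second notes: eighth tied to quarter (eighth + quarter) = 12; eighth note = 4; dotted quarter = 12; thirty-second note = 1; thirty-second = 1; quarter note = 8; quarter note = 8; thirty-second = 1; thirty-second note = 1; eighth tied to thirty-second (eighth + thirty-second) = 5; quarter = 8.
Altogether 12 + 4 + 12 + 1 + 1 + 8 + 8 + 1 + 1 + 5 + 8 = 61.
Remaining: 64 − 61 = 3 thirty-second notes, which is a dotted sixteenth note.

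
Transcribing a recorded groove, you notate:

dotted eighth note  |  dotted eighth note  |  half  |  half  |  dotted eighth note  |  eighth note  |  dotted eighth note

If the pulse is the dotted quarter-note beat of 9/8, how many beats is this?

5

One dotted quarter-note beat = 6 sixteenth notes.
Each duration in sixteenth notes: dotted eighth note = 3; dotted eighth note = 3; half = 8; half = 8; dotted eighth note = 3; eighth note = 2; dotted eighth note = 3.
Adding: 3 + 3 + 8 + 8 + 3 + 2 + 3 = 30.
30 ÷ 6 = 5 beats.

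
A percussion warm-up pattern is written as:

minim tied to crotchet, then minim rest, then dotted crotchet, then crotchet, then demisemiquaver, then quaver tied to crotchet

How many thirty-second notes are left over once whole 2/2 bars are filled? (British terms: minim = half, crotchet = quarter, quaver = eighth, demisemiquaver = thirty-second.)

9

One bar of 2/2 = 32 thirty-second notes.
Working in thirty-second notes: minim tied to crotchet (minim + crotchet) = 24; minim rest = 16; dotted crotchet = 12; crotchet = 8; demisemiquaver = 1; quaver tied to crotchet (quaver + crotchet) = 12.
Adding: 24 + 16 + 12 + 8 + 1 + 12 = 73.
73 ÷ 32 = 2 complete bars with 9 thirty-second notes remaining.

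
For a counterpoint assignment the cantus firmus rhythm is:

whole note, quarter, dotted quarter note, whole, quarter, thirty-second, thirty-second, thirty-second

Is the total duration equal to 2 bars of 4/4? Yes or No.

No

One bar of 4/4 = 32 thirty-second notes, so 2 bars = 64.
Each duration in thirty-second notes: whole note = 32; quarter = 8; dotted quarter note = 12; whole = 32; quarter = 8; thirty-second = 1; thirty-second = 1; thirty-second = 1.
Total: 32 + 8 + 12 + 32 + 8 + 1 + 1 + 1 = 95.
95 exceeds 64, so the answer is No.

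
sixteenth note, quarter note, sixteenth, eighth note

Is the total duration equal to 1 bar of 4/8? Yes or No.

Yes

One bar of 4/8 = 8 sixteenth notes.
In sixteenth notes: sixteenth note = 1; quarter note = 4; sixteenth = 1; eighth note = 2.
Adding: 1 + 4 + 1 + 2 = 8.
8 equals 8, so the answer is Yes.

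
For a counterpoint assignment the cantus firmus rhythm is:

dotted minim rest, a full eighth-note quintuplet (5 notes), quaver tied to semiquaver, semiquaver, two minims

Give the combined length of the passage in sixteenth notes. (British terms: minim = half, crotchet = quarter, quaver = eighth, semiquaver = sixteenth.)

In sixteenth notes: dotted minim rest = 12; a full eighth-note quintuplet (5 notes) (five quintuplet eighths span one half) = 8; quaver tied to semiquaver (quaver + semiquaver) = 3; semiquaver = 1; minim = 8; minim = 8.
Total: 12 + 8 + 3 + 1 + 8 + 8 = 40 sixteenth notes.

40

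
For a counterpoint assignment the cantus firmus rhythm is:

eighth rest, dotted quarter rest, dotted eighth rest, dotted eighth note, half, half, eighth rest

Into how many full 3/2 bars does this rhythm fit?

1

One bar of 3/2 = 24 sixteenth notes.
Express everything in sixteenth notes: eighth rest = 2; dotted quarter rest = 6; dotted eighth rest = 3; dotted eighth note = 3; half = 8; half = 8; eighth rest = 2.
Altogether 2 + 6 + 3 + 3 + 8 + 8 + 2 = 32.
32 ÷ 24 = 1 complete bar with 8 left over.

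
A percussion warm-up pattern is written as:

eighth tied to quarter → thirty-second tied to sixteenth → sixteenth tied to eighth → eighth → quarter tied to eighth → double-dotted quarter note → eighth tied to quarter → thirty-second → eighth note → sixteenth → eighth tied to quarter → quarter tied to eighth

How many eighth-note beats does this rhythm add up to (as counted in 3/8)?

One eighth-note beat = 4 thirty-second notes.
Express everything in thirty-second notes: eighth tied to quarter (eighth + quarter) = 12; thirty-second tied to sixteenth (thirty-second + sixteenth) = 3; sixteenth tied to eighth (sixteenth + eighth) = 6; eighth = 4; quarter tied to eighth (quarter + eighth) = 12; double-dotted quarter note = 14; eighth tied to quarter (eighth + quarter) = 12; thirty-second = 1; eighth note = 4; sixteenth = 2; eighth tied to quarter (eighth + quarter) = 12; quarter tied to eighth (quarter + eighth) = 12.
Adding: 12 + 3 + 6 + 4 + 12 + 14 + 12 + 1 + 4 + 2 + 12 + 12 = 94.
94 ÷ 4 = 23.5 beats.

23.5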